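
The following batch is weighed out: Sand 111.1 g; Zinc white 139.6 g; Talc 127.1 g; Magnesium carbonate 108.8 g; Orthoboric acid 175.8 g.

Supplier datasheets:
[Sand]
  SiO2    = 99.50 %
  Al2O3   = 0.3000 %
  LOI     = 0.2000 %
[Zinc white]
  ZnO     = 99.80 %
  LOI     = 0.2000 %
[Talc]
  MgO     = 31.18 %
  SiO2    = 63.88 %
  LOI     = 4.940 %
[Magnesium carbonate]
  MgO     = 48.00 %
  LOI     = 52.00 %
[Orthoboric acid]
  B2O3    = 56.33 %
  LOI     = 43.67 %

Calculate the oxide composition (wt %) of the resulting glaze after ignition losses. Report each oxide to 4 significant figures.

Glass mass = 522.3 g (batch 662.4 − LOI 140.1).
Composition: ZnO 26.68%, B2O3 18.96%, MgO 17.59%, SiO2 36.71%, Al2O3 0.06382%

All arithmetic maintains full precision at all times — in-progress results are shown (rounded to four significant digits) between the steps — each reported value takes exactly one rounding — the derived quantities are re-derived at full precision (the five compositions, yield, glass mass, totals, ignition loss) using the weight values at 522.3 g of glass, as they appear in the question or the answer.
What the batch supplies per oxide:
  ZnO: 139.6·0.9980 = 139.3 g
  B2O3: 175.8·0.5633 = 99.03 g
  MgO: 127.1·0.3118 + 108.8·0.4800 = 91.85 g
  SiO2: 111.1·0.9950 + 127.1·0.6388 = 191.7 g
  Al2O3: 111.1·0.003000 = 0.3333 g
LOI: 111.1·0.002000 + 139.6·0.002000 + 127.1·0.04940 + 108.8·0.5200 + 175.8·0.4367 = 140.1 g
Glass = total batch minus LOI = 662.4 − 140.1 = 522.3 g (consistent with Σ oxide mass)
wt %: oxide over glass, times 100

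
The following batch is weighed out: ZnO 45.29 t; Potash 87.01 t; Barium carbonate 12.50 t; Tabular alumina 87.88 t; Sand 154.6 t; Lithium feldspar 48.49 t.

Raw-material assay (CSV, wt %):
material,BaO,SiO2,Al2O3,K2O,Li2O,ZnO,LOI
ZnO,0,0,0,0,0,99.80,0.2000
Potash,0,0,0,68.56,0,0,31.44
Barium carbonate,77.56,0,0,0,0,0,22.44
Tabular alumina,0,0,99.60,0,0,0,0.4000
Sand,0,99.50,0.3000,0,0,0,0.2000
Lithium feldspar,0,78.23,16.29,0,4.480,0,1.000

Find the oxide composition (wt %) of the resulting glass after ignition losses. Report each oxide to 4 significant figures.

Glass mass = 404.4 t (batch 435.8 − LOI 31.40).
Composition: BaO 2.398%, SiO2 47.42%, Al2O3 23.71%, K2O 14.75%, Li2O 0.5372%, ZnO 11.18%

Mid-chain values appear rounded to 4 significant figures within the worked lines — all arithmetic carries full float precision at all times; every reported value undergoes a single rounding; derived quantities are carried at exact precision (six oxide percentages, net glass mass, yield, the totals, LOI) from the batch weights at 404.4 t of glass as they appear in problem or answer.
Mass of each oxide from the mix:
  BaO: 12.50·0.7756 = 9.695 t
  SiO2: 154.6·0.9950 + 48.49·0.7823 = 191.8 t
  Al2O3: 87.88·0.9960 + 154.6·0.003000 + 48.49·0.1629 = 95.89 t
  K2O: 87.01·0.6856 = 59.65 t
  Li2O: 48.49·0.04480 = 2.172 t
  ZnO: 45.29·0.9980 = 45.20 t
LOI: 45.29·0.002000 + 87.01·0.3144 + 12.50·0.2244 + 87.88·0.004000 + 154.6·0.002000 + 48.49·0.01000 = 31.40 t
Resulting glass, batch − LOI: 435.8 − 31.40 = 404.4 t (the oxide masses sum to this)
wt % = oxide mass / glass mass × 100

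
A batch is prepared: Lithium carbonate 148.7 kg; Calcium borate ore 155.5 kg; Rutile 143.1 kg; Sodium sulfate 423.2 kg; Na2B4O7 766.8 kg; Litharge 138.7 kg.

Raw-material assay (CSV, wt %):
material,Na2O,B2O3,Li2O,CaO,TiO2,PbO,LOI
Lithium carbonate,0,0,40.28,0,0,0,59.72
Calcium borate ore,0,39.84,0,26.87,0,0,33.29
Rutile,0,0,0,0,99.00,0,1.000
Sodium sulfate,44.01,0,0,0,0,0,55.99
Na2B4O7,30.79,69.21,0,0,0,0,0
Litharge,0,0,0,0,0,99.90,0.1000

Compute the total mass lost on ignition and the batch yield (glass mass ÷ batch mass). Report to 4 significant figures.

Every computation keeps full precision at each step. Mid-chain values are printed, rounded to four significant figures, between the steps. Every reported value is rounded exactly once. The derived quantities are rebuilt from the weighed amounts on 1397 kg of glass at full precision (net glass mass, totals, the yield, LOI, the six compositions), as quoted within the problem or the answer.
Loss on ignition, line by line:
  Lithium carbonate: 148.7 × 0.5972 = 88.80 kg
  Calcium borate ore: 155.5 × 0.3329 = 51.77 kg
  Rutile: 143.1 × 0.01000 = 1.431 kg
  Sodium sulfate: 423.2 × 0.5599 = 236.9 kg
  Na2B4O7: 766.8 × 0 = 0 kg
  Litharge: 138.7 × 0.001000 = 0.1387 kg
Total LOI = 379.1 kg
Glass = batch − LOI = 1776 − 379.1 = 1397 kg

LOI loss = 379.1 kg; glass = 1397 kg; yield = 78.65%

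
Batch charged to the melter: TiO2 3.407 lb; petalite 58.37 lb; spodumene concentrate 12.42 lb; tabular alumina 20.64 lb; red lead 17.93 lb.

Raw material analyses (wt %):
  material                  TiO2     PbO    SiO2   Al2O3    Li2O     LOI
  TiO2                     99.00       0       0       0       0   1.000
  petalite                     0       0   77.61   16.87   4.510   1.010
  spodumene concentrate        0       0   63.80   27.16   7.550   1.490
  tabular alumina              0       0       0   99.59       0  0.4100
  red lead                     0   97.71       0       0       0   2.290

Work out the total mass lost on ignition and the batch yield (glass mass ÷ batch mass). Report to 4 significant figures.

Each numeric step runs at full precision at every stage. The intermediate values are printed with 4-significant-digit rounding at each printed step. Each reported value receives exactly one rounding — all derived quantities, which include the five compositions, totals, LOI, yield, net glass mass, are re-derived at exact precision, as quoted within the problem or answer text, starting from the weights for 111.5 lb of glass.
LOI of each material in turn:
  TiO2: 3.407 × 0.01000 = 0.03407 lb
  petalite: 58.37 × 0.01010 = 0.5895 lb
  spodumene concentrate: 12.42 × 0.01490 = 0.1851 lb
  tabular alumina: 20.64 × 0.004100 = 0.08462 lb
  red lead: 17.93 × 0.02290 = 0.4106 lb
Total LOI = 1.304 lb
Glass = batch − LOI = 112.8 − 1.304 = 111.5 lb

LOI loss = 1.304 lb; glass = 111.5 lb; yield = 98.84%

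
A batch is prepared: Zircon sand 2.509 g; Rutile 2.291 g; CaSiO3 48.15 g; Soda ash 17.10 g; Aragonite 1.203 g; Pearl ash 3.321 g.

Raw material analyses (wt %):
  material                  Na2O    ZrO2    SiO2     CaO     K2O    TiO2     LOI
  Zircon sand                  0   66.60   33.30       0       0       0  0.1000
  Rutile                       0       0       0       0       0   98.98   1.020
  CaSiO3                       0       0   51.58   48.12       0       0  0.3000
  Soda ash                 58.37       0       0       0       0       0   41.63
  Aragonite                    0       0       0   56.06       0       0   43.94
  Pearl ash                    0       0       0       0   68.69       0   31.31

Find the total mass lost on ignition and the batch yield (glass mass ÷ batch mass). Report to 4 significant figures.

LOI loss = 8.857 g; glass = 65.72 g; yield = 88.12%

Values along the way are shown with 4-significant-digit rounding at each printed step; every computation runs at full float precision at all times; a single rounding yields every reported result; derived quantities are rebuilt in full float precision (net glass mass, the totals, LOI, six oxide percentages, yield) starting from the weights at 65.72 g of glass as written in the question or the answer.
Material-by-material LOI:
  Zircon sand: 2.509 × 0.001000 = 0.002509 g
  Rutile: 2.291 × 0.01020 = 0.02337 g
  CaSiO3: 48.15 × 0.003000 = 0.1444 g
  Soda ash: 17.10 × 0.4163 = 7.119 g
  Aragonite: 1.203 × 0.4394 = 0.5286 g
  Pearl ash: 3.321 × 0.3131 = 1.040 g
Total LOI = 8.857 g
Glass = batch − LOI = 74.57 − 8.857 = 65.72 g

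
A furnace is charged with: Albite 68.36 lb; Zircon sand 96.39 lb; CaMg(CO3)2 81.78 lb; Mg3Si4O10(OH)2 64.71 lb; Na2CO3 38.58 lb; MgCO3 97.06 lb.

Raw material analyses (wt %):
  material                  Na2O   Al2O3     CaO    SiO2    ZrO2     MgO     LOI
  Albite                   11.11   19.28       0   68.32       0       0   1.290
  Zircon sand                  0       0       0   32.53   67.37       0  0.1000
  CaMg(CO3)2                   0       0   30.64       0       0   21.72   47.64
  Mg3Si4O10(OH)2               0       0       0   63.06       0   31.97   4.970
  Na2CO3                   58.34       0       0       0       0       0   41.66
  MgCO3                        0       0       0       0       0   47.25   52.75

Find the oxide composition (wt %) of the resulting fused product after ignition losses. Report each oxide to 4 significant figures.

Each numeric step runs at full float precision throughout — mid-chain values are printed (rounded to 4 significant digits) alongside each step — every reported number carries a single rounding. Derived quantities (net glass mass, six oxide percentages, totals, yield, ignition loss) are carried in full precision from the batch weights per 336.5 lb of glass exactly as shown in question or answer.
What the batch supplies per oxide:
  Na2O: 68.36·0.1111 + 38.58·0.5834 = 30.10 lb
  Al2O3: 68.36·0.1928 = 13.18 lb
  CaO: 81.78·0.3064 = 25.06 lb
  SiO2: 68.36·0.6832 + 96.39·0.3253 + 64.71·0.6306 = 118.9 lb
  ZrO2: 96.39·0.6737 = 64.94 lb
  MgO: 81.78·0.2172 + 64.71·0.3197 + 97.06·0.4725 = 84.31 lb
LOI: 68.36·0.01290 + 96.39·0.001000 + 81.78·0.4764 + 64.71·0.04970 + 38.58·0.4166 + 97.06·0.5275 = 110.4 lb
Resulting glass, batch − LOI: 446.9 − 110.4 = 336.5 lb (= Σ oxide masses)
each wt % is 100 × oxide ÷ glass

Glass mass = 336.5 lb (batch 446.9 − LOI 110.4).
Composition: Na2O 8.947%, Al2O3 3.917%, CaO 7.447%, SiO2 35.33%, ZrO2 19.30%, MgO 25.06%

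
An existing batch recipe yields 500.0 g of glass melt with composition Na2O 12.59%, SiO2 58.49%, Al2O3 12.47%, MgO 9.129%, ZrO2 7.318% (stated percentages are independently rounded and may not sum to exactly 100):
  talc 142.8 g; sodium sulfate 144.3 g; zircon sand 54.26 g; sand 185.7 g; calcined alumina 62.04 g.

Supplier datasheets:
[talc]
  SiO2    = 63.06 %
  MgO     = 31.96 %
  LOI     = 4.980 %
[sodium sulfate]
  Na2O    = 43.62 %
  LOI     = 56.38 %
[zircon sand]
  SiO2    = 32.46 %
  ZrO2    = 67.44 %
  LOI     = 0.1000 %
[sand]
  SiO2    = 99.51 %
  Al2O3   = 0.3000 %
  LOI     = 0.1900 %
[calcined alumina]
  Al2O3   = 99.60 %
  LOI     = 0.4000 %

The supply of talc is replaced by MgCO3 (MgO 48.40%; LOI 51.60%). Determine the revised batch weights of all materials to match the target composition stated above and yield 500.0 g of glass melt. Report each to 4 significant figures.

Revised batch per 500.0 g glass melt:
  MgCO3: 94.31 g
  sodium sulfate: 144.3 g
  zircon sand: 54.26 g
  sand: 276.2 g
  calcined alumina: 61.77 g
Total batch = 630.8 g; LOI loss = 130.8 g

The intermediate values are displayed (rounded to four significant digits) as written; the whole derivation runs at exact precision through the solve. Every reported figure receives exactly one rounding. Derived quantities are computed from the weighed amounts at 500.0 g of glass at full precision (glass mass, the yield, the five compositions, totals, ignition loss) exactly as printed in either problem or answer.
Per-oxide target masses for 500.0 g glass melt:
  Na2O: 12.59% × 500.0 = 62.95 g
  SiO2: 58.49% × 500.0 = 292.4 g
  Al2O3: 12.47% × 500.0 = 62.35 g
  MgO: 9.129% × 500.0 = 45.64 g
  ZrO2: 7.318% × 500.0 = 36.59 g
Balance tally, oxide-wise, applying the batch weights above, per the basis as stated (delivered sums recover each target once rounding is allowed for):
  Na2O: 144.3·0.4362 = 62.94 g (target 62.95 g)
  SiO2: 54.26·0.3246 + 276.2·0.9951 = 292.5 g (target 292.4 g)
  Al2O3: 276.2·0.003000 + 61.77·0.9960 = 62.35 g (target 62.35 g)
  MgO: 94.31·0.4840 = 45.65 g (target 45.64 g)
  ZrO2: 54.26·0.6744 = 36.59 g (target 36.59 g)
Glass-mass bookkeeping: the batch minus its LOI: 500.0 g (summing oxide targets gives 500.0 g; versus the stated basis of 500.0 g — deltas are rounding alone).
Adding the batch up: Σ batch = 630.8 g; Σ batch·LOI gives LOI loss = 130.8 g; yield: glass divided by total = 79.26%.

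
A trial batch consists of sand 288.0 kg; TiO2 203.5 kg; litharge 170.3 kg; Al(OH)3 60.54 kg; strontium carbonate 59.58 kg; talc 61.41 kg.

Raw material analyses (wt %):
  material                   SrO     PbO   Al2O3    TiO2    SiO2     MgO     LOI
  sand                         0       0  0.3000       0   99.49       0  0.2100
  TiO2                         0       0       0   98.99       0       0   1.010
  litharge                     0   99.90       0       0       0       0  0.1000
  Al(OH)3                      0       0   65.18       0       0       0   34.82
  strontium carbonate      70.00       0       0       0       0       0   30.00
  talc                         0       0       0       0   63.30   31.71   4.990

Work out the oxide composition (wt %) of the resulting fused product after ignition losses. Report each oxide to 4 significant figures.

Glass mass = 798.5 kg (batch 843.3 − LOI 44.85).
Composition: SrO 5.223%, PbO 21.31%, Al2O3 5.050%, TiO2 25.23%, SiO2 40.75%, MgO 2.439%

The intermediate values are printed, rounded to 4 significant digits, as written. All arithmetic runs at exact precision at all times. Each reported result is rounded a single time. The derived quantities, including the totals, glass mass, the six compositions, yield, ignition loss, are carried using the weight values for 798.5 kg of glass at full float precision precisely as stated by question or answer.
Oxide-by-oxide delivered mass:
  SrO: 59.58·0.7000 = 41.71 kg
  PbO: 170.3·0.9990 = 170.1 kg
  Al2O3: 288.0·0.003000 + 60.54·0.6518 = 40.32 kg
  TiO2: 203.5·0.9899 = 201.4 kg
  SiO2: 288.0·0.9949 + 61.41·0.6330 = 325.4 kg
  MgO: 61.41·0.3171 = 19.47 kg
LOI: 288.0·0.002100 + 203.5·0.01010 + 170.3·0.001000 + 60.54·0.3482 + 59.58·0.3000 + 61.41·0.04990 = 44.85 kg
Net of LOI, the glass mass = 843.3 − 44.85 = 798.5 kg (equal to the oxide-mass sum)
each wt % is 100 × oxide ÷ glass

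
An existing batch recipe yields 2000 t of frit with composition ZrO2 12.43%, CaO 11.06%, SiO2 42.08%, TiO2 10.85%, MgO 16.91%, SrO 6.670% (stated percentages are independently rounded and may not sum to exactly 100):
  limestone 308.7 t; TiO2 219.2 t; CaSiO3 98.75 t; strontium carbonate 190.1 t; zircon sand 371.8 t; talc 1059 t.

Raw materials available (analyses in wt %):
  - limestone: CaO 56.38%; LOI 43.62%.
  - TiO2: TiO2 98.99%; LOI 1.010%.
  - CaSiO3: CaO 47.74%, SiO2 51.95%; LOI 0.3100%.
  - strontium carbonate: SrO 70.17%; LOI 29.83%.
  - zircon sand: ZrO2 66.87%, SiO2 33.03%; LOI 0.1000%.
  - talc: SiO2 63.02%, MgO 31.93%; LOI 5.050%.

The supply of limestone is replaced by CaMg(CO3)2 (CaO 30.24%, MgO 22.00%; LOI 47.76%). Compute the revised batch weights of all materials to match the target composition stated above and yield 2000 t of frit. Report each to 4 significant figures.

The whole derivation runs at full precision all the way through; in-progress results are shown, rounded to four significant digits, in the working. Exactly one rounding lands on each reported result — all derived quantities are re-derived starting from the weights for 2000 t of glass in exact precision (net glass mass, yield, totals, the six compositions, ignition loss), as set out in either problem or answer.
Target oxide masses per 2000 t frit:
  ZrO2: 12.43% × 2000 = 248.6 t
  CaO: 11.06% × 2000 = 221.2 t
  SiO2: 42.08% × 2000 = 841.6 t
  TiO2: 10.85% × 2000 = 217.0 t
  MgO: 16.91% × 2000 = 338.2 t
  SrO: 6.670% × 2000 = 133.4 t
Verifying the oxide balance using the reported weights, per the basis as stated (delivered sums recover each target up to rounding of the answer):
  ZrO2: 371.8·0.6687 = 248.6 t (target 248.6 t)
  CaO: 248.1·0.3024 + 306.2·0.4774 = 221.2 t (target 221.2 t)
  SiO2: 306.2·0.5195 + 371.8·0.3303 + 888.2·0.6302 = 841.6 t (target 841.6 t)
  TiO2: 219.2·0.9899 = 217.0 t (target 217.0 t)
  MgO: 248.1·0.2200 + 888.2·0.3193 = 338.2 t (target 338.2 t)
  SrO: 190.1·0.7017 = 133.4 t (target 133.4 t)
Glass-mass bookkeeping: total charge less LOI = 2000 t (oxide target masses add up to 2000 t; stated basis 2000 t — deltas are rounding alone).
Adding the batch up: Σ batch = 2224 t; the LOI term Σ batch·LOI equals 223.6 t; yield = glass ÷ total batch = 89.94%.

Revised batch per 2000 t frit:
  CaMg(CO3)2: 248.1 t
  TiO2: 219.2 t
  CaSiO3: 306.2 t
  strontium carbonate: 190.1 t
  zircon sand: 371.8 t
  talc: 888.2 t
Total batch = 2224 t; LOI loss = 223.6 t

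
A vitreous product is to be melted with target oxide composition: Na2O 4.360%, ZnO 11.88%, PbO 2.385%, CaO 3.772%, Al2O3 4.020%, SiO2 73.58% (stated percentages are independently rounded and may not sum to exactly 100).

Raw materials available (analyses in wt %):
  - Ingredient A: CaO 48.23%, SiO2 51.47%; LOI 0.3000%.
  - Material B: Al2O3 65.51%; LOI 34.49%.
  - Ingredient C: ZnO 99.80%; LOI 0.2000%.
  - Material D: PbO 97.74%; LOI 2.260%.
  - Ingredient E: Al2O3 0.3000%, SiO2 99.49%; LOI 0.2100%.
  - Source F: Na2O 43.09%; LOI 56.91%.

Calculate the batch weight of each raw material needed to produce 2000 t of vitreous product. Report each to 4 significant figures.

Batch per 2000 t vitreous product:
  Ingredient A: 156.4 t
  Material B: 116.3 t
  Ingredient C: 238.1 t
  Material D: 48.80 t
  Ingredient E: 1398 t
  Source F: 202.4 t
Total batch = 2160 t; LOI loss = 160.3 t; yield = 92.58%

Values along the way are displayed, with 4-significant-figure rounding, as written. All arithmetic runs at full precision at every stage; every reported value is rounded once only. The derived quantities are re-derived starting from the weights for 2000 t of glass at exact precision (six oxide percentages, the yield, the totals, ignition loss, glass mass), precisely as stated by question or answer.
Target oxide masses per 2000 t vitreous product:
  Na2O: 4.360% × 2000 = 87.20 t
  ZnO: 11.88% × 2000 = 237.6 t
  PbO: 2.385% × 2000 = 47.70 t
  CaO: 3.772% × 2000 = 75.44 t
  Al2O3: 4.020% × 2000 = 80.40 t
  SiO2: 73.58% × 2000 = 1472 t
Oxide-by-oxide audit from the weights as reported, under the basis named above (oxide sums agree with the targets once rounding is allowed for):
  Na2O: 202.4·0.4309 = 87.21 t (target 87.20 t)
  ZnO: 238.1·0.9980 = 237.6 t (target 237.6 t)
  PbO: 48.80·0.9774 = 47.70 t (target 47.70 t)
  CaO: 156.4·0.4823 = 75.43 t (target 75.44 t)
  Al2O3: 116.3·0.6551 + 1398·0.003000 = 80.38 t (target 80.40 t)
  SiO2: 156.4·0.5147 + 1398·0.9949 = 1471 t (target 1472 t)
Glass mass check: total batch − LOI = 2000 t (targets for the oxides total 2000 t; stated basis 2000 t — deltas are rounding alone).
Batch total: Σ batch = 2160 t; LOI loss = Σ batch·LOI = 160.3 t; the yield ratio, glass ÷ batch: 92.58%.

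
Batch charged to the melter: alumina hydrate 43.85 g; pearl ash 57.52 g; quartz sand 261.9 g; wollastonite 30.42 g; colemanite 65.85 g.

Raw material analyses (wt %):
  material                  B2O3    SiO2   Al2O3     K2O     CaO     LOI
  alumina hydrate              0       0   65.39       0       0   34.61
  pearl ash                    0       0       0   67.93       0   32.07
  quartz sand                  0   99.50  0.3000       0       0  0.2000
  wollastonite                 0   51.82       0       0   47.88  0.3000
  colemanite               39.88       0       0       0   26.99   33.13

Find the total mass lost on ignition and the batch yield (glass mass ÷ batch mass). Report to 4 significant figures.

LOI loss = 56.05 g; glass = 403.5 g; yield = 87.80%

Intermediates are displayed rounded to 4 significant digits alongside each step; the whole derivation carries full float precision in all steps. Exactly one rounding goes into every reported value; all derived quantities (the yield, net glass mass, the totals, five oxide percentages, ignition loss) are carried in exact precision from the batch weights on 403.5 g of glass, as quoted within the problem or answer text.
Per-material ignition loss:
  alumina hydrate: 43.85 × 0.3461 = 15.18 g
  pearl ash: 57.52 × 0.3207 = 18.45 g
  quartz sand: 261.9 × 0.002000 = 0.5238 g
  wollastonite: 30.42 × 0.003000 = 0.09126 g
  colemanite: 65.85 × 0.3313 = 21.82 g
Total LOI = 56.05 g
Glass = batch − LOI = 459.5 − 56.05 = 403.5 g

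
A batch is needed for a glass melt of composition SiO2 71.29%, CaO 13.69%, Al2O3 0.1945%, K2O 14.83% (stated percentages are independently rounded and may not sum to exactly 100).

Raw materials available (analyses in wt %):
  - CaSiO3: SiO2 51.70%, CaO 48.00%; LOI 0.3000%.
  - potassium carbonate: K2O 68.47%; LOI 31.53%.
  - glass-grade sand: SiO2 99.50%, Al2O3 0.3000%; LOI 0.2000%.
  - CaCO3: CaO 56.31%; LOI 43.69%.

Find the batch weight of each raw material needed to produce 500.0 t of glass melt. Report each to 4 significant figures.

Batch per 500.0 t glass melt:
  CaSiO3: 65.58 t
  potassium carbonate: 108.3 t
  glass-grade sand: 324.2 t
  CaCO3: 65.66 t
Total batch = 563.7 t; LOI loss = 63.68 t; yield = 88.70%

The working math carries exact precision at all times. Values along the way are rounded to 4 significant digits when quoted — every reported figure is rounded only once. All derived quantities are recomputed in full precision (ignition loss, totals, four oxide percentages, glass mass, the yield) using the weight values on 500.0 t of glass, as given in the question or the answer.
Oxide-by-oxide targets in 500.0 t glass melt:
  SiO2: 71.29% × 500.0 = 356.4 t
  CaO: 13.69% × 500.0 = 68.45 t
  Al2O3: 0.1945% × 500.0 = 0.9725 t
  K2O: 14.83% × 500.0 = 74.15 t
Oxide-by-oxide audit working from each reported weight, under the basis named above (each sum matches its target mass within answer rounding):
  SiO2: 65.58·0.5170 + 324.2·0.9950 = 356.5 t (target 356.4 t)
  CaO: 65.58·0.4800 + 65.66·0.5631 = 68.45 t (target 68.45 t)
  Al2O3: 324.2·0.003000 = 0.9726 t (target 0.9725 t)
  K2O: 108.3·0.6847 = 74.15 t (target 74.15 t)
Consistency of the glass mass: batch total minus LOI = 500.1 t (oxide target masses add up to 500.0 t; versus the stated basis of 500.0 t — deltas are rounding alone).
Summing the batch: Σ batch = 563.7 t; LOI loss = Σ batch·LOI = 63.68 t; glass ÷ batch gives a yield of 88.70%.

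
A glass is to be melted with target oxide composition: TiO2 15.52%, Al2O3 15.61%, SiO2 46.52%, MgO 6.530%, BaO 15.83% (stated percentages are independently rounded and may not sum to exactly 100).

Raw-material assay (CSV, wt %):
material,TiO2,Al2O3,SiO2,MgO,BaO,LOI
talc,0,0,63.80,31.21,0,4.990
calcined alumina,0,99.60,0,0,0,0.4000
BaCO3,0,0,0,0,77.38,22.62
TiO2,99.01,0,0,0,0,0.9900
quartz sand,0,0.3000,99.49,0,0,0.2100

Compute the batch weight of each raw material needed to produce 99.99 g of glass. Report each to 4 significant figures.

In-progress results are printed (rounded to 4 significant digits) alongside each step — every computation keeps full float precision at each step. Each reported number takes a single rounding; the derived quantities (the totals, LOI, net glass mass, the five compositions, the yield) are re-derived in full precision from the batch weights at 99.99 g of glass, exactly as shown in the problem or the answer.
Per-oxide target masses for 99.99 g glass:
  TiO2: 15.52% × 99.99 = 15.52 g
  Al2O3: 15.61% × 99.99 = 15.61 g
  SiO2: 46.52% × 99.99 = 46.52 g
  MgO: 6.530% × 99.99 = 6.529 g
  BaO: 15.83% × 99.99 = 15.83 g
Mass-balance tally per oxide given the weights on record, against the basis in use (each sum matches its target mass inside rounding margins):
  TiO2: 15.67·0.9901 = 15.51 g (target 15.52 g)
  Al2O3: 15.57·0.9960 + 33.34·0.003000 = 15.61 g (target 15.61 g)
  SiO2: 20.92·0.6380 + 33.34·0.9949 = 46.52 g (target 46.52 g)
  MgO: 20.92·0.3121 = 6.529 g (target 6.529 g)
  BaO: 20.46·0.7738 = 15.83 g (target 15.83 g)
Mass balance on the glass: total charge less LOI = 100.0 g (summing oxide targets gives 100.0 g; against the stated basis, 99.99 g — deltas are rounding alone).
Summing the batch: Σ batch = 106.0 g; ignition loss, Σ(batch × LOI) = 5.959 g; as yield: glass ÷ batch → 94.38%.

Batch per 99.99 g glass:
  talc: 20.92 g
  calcined alumina: 15.57 g
  BaCO3: 20.46 g
  TiO2: 15.67 g
  quartz sand: 33.34 g
Total batch = 106.0 g; LOI loss = 5.959 g; yield = 94.38%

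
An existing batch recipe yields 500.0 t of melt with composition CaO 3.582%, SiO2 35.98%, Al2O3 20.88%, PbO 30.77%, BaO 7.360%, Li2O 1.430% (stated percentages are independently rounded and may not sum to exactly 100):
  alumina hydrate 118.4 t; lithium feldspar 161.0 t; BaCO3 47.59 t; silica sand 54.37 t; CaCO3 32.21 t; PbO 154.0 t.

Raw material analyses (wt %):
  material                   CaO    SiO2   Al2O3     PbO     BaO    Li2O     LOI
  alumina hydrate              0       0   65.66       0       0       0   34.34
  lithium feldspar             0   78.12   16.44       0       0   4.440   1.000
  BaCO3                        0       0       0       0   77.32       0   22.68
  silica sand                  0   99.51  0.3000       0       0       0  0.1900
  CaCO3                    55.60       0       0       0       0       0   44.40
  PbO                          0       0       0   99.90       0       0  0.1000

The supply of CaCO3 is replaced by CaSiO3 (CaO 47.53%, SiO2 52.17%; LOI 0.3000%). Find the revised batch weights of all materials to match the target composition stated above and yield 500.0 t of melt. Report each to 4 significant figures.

Revised batch per 500.0 t melt:
  alumina hydrate: 118.5 t
  lithium feldspar: 161.0 t
  BaCO3: 47.59 t
  silica sand: 34.61 t
  CaSiO3: 37.68 t
  PbO: 154.0 t
Total batch = 553.4 t; LOI loss = 53.43 t

The whole derivation keeps exact precision at all times; in-progress results are printed rounded to 4 significant figures when written out. A single rounding completes each reported value — the derived quantities, including glass mass, the totals, LOI, the yield, six oxide percentages, are computed from the weighed amounts at 500.0 t of glass at full float precision, exactly as printed in the problem or answer text.
Target oxide masses per 500.0 t melt:
  CaO: 3.582% × 500.0 = 17.91 t
  SiO2: 35.98% × 500.0 = 179.9 t
  Al2O3: 20.88% × 500.0 = 104.4 t
  PbO: 30.77% × 500.0 = 153.8 t
  BaO: 7.360% × 500.0 = 36.80 t
  Li2O: 1.430% × 500.0 = 7.150 t
A balance pass over the oxides, using the reported weights, against the basis in use (sums match the target masses inside rounding margins):
  CaO: 37.68·0.4753 = 17.91 t (target 17.91 t)
  SiO2: 161.0·0.7812 + 34.61·0.9951 + 37.68·0.5217 = 179.9 t (target 179.9 t)
  Al2O3: 118.5·0.6566 + 161.0·0.1644 + 34.61·0.003000 = 104.4 t (target 104.4 t)
  PbO: 154.0·0.9990 = 153.8 t (target 153.8 t)
  BaO: 47.59·0.7732 = 36.80 t (target 36.80 t)
  Li2O: 161.0·0.04440 = 7.148 t (target 7.150 t)
Glass-mass bookkeeping: the batch minus its LOI: 500.0 t (oxide target masses add up to 500.0 t; with the basis standing at 500.0 t — rounding explains the deltas).
Batch total: Σ batch = 553.4 t; LOI loss = Σ batch·LOI = 53.43 t; yield, glass over the total, = 90.34%.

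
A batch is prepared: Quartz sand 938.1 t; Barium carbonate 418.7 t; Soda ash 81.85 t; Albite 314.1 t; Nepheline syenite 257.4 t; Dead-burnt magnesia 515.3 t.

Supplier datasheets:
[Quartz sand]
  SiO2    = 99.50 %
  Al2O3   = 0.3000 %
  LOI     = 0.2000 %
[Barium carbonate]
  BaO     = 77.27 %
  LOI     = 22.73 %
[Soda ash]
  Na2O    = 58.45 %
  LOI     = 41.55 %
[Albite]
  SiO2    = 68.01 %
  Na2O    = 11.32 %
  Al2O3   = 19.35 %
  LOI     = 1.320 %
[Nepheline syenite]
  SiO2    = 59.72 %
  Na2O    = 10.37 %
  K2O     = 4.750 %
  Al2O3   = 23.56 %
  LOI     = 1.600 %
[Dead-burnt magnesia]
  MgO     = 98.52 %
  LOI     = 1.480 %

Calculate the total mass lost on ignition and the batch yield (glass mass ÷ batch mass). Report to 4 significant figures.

LOI loss = 146.9 t; glass = 2379 t; yield = 94.18%

Full precision is maintained at each step — mid-chain values are displayed, rounded to four significant figures, alongside each step; each reported result is rounded only once — derived quantities are carried in exact precision (glass mass, totals, the yield, the six compositions, ignition loss) starting from the weights at 2379 t of glass exactly as printed in question or answer.
Each material's LOI contribution:
  Quartz sand: 938.1 × 0.002000 = 1.876 t
  Barium carbonate: 418.7 × 0.2273 = 95.17 t
  Soda ash: 81.85 × 0.4155 = 34.01 t
  Albite: 314.1 × 0.01320 = 4.146 t
  Nepheline syenite: 257.4 × 0.01600 = 4.118 t
  Dead-burnt magnesia: 515.3 × 0.01480 = 7.626 t
Total LOI = 146.9 t
Glass = batch − LOI = 2525 − 146.9 = 2379 t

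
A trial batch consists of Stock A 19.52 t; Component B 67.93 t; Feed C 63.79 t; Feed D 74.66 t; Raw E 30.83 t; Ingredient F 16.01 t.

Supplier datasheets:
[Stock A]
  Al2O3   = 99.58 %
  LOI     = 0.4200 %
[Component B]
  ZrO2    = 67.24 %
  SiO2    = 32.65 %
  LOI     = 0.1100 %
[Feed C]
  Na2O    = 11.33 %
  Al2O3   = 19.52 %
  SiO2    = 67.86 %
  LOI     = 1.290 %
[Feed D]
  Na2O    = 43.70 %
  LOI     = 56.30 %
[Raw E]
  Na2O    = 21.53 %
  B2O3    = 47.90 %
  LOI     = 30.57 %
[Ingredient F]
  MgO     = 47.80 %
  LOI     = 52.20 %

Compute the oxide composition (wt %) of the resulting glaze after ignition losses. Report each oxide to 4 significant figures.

The working math carries full precision all the way through — values along the way are printed rounded off to 4 significant digits in the working; every reported result undergoes a single rounding; derived quantities, including ignition loss, the six compositions, yield, the totals, net glass mass, are carried from the weighed amounts per 211.9 t of glass in full float precision as quoted within the problem or answer text.
Per-oxide mass from batch:
  Na2O: 63.79·0.1133 + 74.66·0.4370 + 30.83·0.2153 = 46.49 t
  ZrO2: 67.93·0.6724 = 45.68 t
  MgO: 16.01·0.4780 = 7.653 t
  Al2O3: 19.52·0.9958 + 63.79·0.1952 = 31.89 t
  SiO2: 67.93·0.3265 + 63.79·0.6786 = 65.47 t
  B2O3: 30.83·0.4790 = 14.77 t
LOI: 19.52·0.004200 + 67.93·0.001100 + 63.79·0.01290 + 74.66·0.5630 + 30.83·0.3057 + 16.01·0.5220 = 60.80 t
batch − LOI leaves glass = 272.7 − 60.80 = 211.9 t (the oxide masses sum to this)
oxide / glass × 100 gives the wt %

Glass mass = 211.9 t (batch 272.7 − LOI 60.80).
Composition: Na2O 21.94%, ZrO2 21.55%, MgO 3.611%, Al2O3 15.05%, SiO2 30.89%, B2O3 6.968%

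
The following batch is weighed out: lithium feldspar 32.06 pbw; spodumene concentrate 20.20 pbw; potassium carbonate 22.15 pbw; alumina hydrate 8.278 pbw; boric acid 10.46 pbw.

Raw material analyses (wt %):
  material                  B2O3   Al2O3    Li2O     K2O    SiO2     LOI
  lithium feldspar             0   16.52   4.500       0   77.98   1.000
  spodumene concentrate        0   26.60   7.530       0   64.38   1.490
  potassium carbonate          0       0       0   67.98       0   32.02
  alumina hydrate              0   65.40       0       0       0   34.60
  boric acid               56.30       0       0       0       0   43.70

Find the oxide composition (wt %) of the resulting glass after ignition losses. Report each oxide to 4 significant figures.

The intermediate values are displayed (rounded to 4 significant figures) in the working — all arithmetic keeps full precision at all times. A single rounding completes each reported figure; derived quantities (LOI, the five compositions, the yield, glass mass, totals) are computed from the weighed amounts at 78.00 pbw of glass in full precision as set out in the problem or answer text.
Delivered oxide masses:
  B2O3: 10.46·0.5630 = 5.889 pbw
  Al2O3: 32.06·0.1652 + 20.20·0.2660 + 8.278·0.6540 = 16.08 pbw
  Li2O: 32.06·0.04500 + 20.20·0.07530 = 2.964 pbw
  K2O: 22.15·0.6798 = 15.06 pbw
  SiO2: 32.06·0.7798 + 20.20·0.6438 = 38.01 pbw
LOI: 32.06·0.01000 + 20.20·0.01490 + 22.15·0.3202 + 8.278·0.3460 + 10.46·0.4370 = 15.15 pbw
The glass mass, total less LOI, = 93.15 − 15.15 = 78.00 pbw (the oxide masses sum to this)
each oxide over glass, ×100, is wt %

Glass mass = 78.00 pbw (batch 93.15 − LOI 15.15).
Composition: B2O3 7.550%, Al2O3 20.62%, Li2O 3.800%, K2O 19.30%, SiO2 48.73%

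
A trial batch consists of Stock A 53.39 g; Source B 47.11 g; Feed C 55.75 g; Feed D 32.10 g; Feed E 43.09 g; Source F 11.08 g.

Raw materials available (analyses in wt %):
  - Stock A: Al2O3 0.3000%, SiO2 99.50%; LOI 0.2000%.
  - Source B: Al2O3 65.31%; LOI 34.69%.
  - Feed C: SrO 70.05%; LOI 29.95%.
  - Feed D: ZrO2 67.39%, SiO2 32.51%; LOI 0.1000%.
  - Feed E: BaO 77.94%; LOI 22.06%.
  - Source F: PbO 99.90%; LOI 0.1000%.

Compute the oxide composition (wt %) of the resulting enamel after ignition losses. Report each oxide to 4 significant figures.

Every computation runs at full float precision all the way through. In-progress results are displayed rounded off to 4 significant digits as written — every reported number includes exactly one rounding. All derived quantities are rebuilt in exact precision (net glass mass, the totals, the six compositions, the yield, ignition loss) using the weight values per 199.8 g of glass as given in the question or the answer.
What the batch supplies per oxide:
  PbO: 11.08·0.9990 = 11.07 g
  ZrO2: 32.10·0.6739 = 21.63 g
  Al2O3: 53.39·0.003000 + 47.11·0.6531 = 30.93 g
  SiO2: 53.39·0.9950 + 32.10·0.3251 = 63.56 g
  BaO: 43.09·0.7794 = 33.58 g
  SrO: 55.75·0.7005 = 39.05 g
LOI: 53.39·0.002000 + 47.11·0.3469 + 55.75·0.2995 + 32.10·0.001000 + 43.09·0.2206 + 11.08·0.001000 = 42.70 g
batch − LOI leaves glass = 242.5 − 42.70 = 199.8 g (= the summed oxide contributions)
percent by weight: oxide/glass ×100

Glass mass = 199.8 g (batch 242.5 − LOI 42.70).
Composition: PbO 5.539%, ZrO2 10.83%, Al2O3 15.48%, SiO2 31.81%, BaO 16.81%, SrO 19.54%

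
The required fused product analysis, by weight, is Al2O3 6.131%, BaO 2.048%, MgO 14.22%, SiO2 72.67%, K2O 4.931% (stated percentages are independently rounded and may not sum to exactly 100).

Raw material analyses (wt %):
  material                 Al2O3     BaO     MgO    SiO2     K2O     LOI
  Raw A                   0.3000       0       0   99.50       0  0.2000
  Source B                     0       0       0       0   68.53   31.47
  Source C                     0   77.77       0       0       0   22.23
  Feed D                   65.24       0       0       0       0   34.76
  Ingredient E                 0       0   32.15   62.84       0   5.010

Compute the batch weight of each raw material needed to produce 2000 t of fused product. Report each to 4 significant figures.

The whole derivation holds full precision all the way through. Mid-chain values are shown, with 4-significant-figure rounding, in the working; each reported number undergoes a single rounding. All derived quantities are rebuilt using the weight values on 2000 t of glass at full float precision (net glass mass, yield, totals, the five compositions, ignition loss), exactly as printed in problem or answer.
Oxide-by-oxide targets in 2000 t fused product:
  Al2O3: 6.131% × 2000 = 122.6 t
  BaO: 2.048% × 2000 = 40.96 t
  MgO: 14.22% × 2000 = 284.4 t
  SiO2: 72.67% × 2000 = 1453 t
  K2O: 4.931% × 2000 = 98.62 t
Checking each oxide sum using the reported weights, under the basis named above (target by target, the sums agree given rounding of the digits):
  Al2O3: 902.0·0.003000 + 183.8·0.6524 = 122.6 t (target 122.6 t)
  BaO: 52.67·0.7777 = 40.96 t (target 40.96 t)
  MgO: 884.6·0.3215 = 284.4 t (target 284.4 t)
  SiO2: 902.0·0.9950 + 884.6·0.6284 = 1453 t (target 1453 t)
  K2O: 143.9·0.6853 = 98.61 t (target 98.62 t)
The glass-mass cross-check: the batch minus its LOI: 2000 t (oxide target masses add up to 2000 t; stated basis 2000 t — deltas are rounding alone).
Batch total: Σ batch = 2167 t; ignition loss, Σ(batch × LOI) = 167.0 t; glass ÷ batch gives a yield of 92.29%.

Batch per 2000 t fused product:
  Raw A: 902.0 t
  Source B: 143.9 t
  Source C: 52.67 t
  Feed D: 183.8 t
  Ingredient E: 884.6 t
Total batch = 2167 t; LOI loss = 167.0 t; yield = 92.29%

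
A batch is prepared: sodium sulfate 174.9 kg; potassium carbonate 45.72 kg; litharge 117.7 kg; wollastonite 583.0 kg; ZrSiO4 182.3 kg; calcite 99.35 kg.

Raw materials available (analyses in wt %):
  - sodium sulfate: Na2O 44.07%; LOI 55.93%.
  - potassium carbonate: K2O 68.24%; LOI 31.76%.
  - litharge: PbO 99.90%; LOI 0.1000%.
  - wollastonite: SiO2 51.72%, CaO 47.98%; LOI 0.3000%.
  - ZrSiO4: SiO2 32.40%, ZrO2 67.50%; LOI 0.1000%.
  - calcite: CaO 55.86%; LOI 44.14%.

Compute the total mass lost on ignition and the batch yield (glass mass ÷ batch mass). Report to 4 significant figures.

Values along the way are shown, rounded to four significant digits, within the worked lines; all arithmetic runs at exact precision throughout. Each reported figure takes exactly one rounding — the derived quantities are carried at exact precision (the six compositions, LOI, net glass mass, the totals, the yield) from the batch weights on 1045 kg of glass exactly as shown in the problem or the answer.
Each material's LOI contribution:
  sodium sulfate: 174.9 × 0.5593 = 97.82 kg
  potassium carbonate: 45.72 × 0.3176 = 14.52 kg
  litharge: 117.7 × 0.001000 = 0.1177 kg
  wollastonite: 583.0 × 0.003000 = 1.749 kg
  ZrSiO4: 182.3 × 0.001000 = 0.1823 kg
  calcite: 99.35 × 0.4414 = 43.85 kg
Total LOI = 158.2 kg
Glass = batch − LOI = 1203 − 158.2 = 1045 kg

LOI loss = 158.2 kg; glass = 1045 kg; yield = 86.85%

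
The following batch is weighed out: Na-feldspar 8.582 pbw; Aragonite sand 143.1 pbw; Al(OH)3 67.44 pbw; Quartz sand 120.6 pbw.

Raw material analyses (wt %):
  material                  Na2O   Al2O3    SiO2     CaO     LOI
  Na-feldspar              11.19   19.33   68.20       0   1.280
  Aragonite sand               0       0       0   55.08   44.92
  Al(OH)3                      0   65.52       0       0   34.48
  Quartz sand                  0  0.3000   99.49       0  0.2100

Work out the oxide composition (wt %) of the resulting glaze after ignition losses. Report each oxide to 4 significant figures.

Glass mass = 251.8 pbw (batch 339.7 − LOI 87.90).
Composition: Na2O 0.3813%, Al2O3 18.35%, SiO2 49.97%, CaO 31.30%

The whole derivation holds exact precision in every operation — in-progress results appear rounded to four significant digits across the worked steps; every reported value sees exactly one rounding. All derived quantities (ignition loss, the four compositions, glass mass, the totals, yield) are computed at full float precision using the weight values for 251.8 pbw of glass as set out in the problem or the answer.
Per-oxide mass from batch:
  Na2O: 8.582·0.1119 = 0.9603 pbw
  Al2O3: 8.582·0.1933 + 67.44·0.6552 + 120.6·0.003000 = 46.21 pbw
  SiO2: 8.582·0.6820 + 120.6·0.9949 = 125.8 pbw
  CaO: 143.1·0.5508 = 78.82 pbw
LOI: 8.582·0.01280 + 143.1·0.4492 + 67.44·0.3448 + 120.6·0.002100 = 87.90 pbw
batch − LOI leaves glass = 339.7 − 87.90 = 251.8 pbw (equal to the oxide-mass sum)
wt % = oxide mass / glass mass × 100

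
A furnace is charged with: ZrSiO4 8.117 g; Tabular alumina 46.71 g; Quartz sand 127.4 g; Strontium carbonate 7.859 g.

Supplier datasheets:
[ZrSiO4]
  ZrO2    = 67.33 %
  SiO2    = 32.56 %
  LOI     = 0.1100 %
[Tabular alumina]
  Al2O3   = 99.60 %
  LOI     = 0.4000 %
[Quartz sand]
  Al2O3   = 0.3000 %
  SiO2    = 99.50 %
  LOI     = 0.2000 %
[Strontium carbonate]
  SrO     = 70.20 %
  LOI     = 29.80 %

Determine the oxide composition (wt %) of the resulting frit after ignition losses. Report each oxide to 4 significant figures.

Each numeric step carries exact precision from first step to last; working values are shown, rounded to 4 significant figures, in the working — exactly one rounding is applied to every reported number — all derived quantities, including the four compositions, the yield, LOI, net glass mass, the totals, are recomputed starting from the weights on 187.3 g of glass at exact precision, precisely as stated by the question or the answer.
Delivered oxide masses:
  ZrO2: 8.117·0.6733 = 5.465 g
  Al2O3: 46.71·0.9960 + 127.4·0.003000 = 46.91 g
  SrO: 7.859·0.7020 = 5.517 g
  SiO2: 8.117·0.3256 + 127.4·0.9950 = 129.4 g
LOI: 8.117·0.001100 + 46.71·0.004000 + 127.4·0.002000 + 7.859·0.2980 = 2.793 g
batch − LOI leaves glass = 190.1 − 2.793 = 187.3 g (the oxide masses sum to this)
wt %: oxide over glass, times 100

Glass mass = 187.3 g (batch 190.1 − LOI 2.793).
Composition: ZrO2 2.918%, Al2O3 25.04%, SrO 2.946%, SiO2 69.09%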